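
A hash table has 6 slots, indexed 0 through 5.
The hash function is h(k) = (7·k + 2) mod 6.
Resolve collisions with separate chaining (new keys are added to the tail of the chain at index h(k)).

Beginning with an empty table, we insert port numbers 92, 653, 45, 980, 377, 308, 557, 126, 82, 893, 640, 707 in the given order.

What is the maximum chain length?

Insert 92: h=4, bucket 4 empty → new chain.
Insert 653: h=1, bucket 1 empty → new chain.
Insert 45: h=5, bucket 5 empty → new chain.
Insert 980: h=4, bucket 4 nonempty → append to chain.
Insert 377: h=1, bucket 1 nonempty → append to chain.
Insert 308: h=4, bucket 4 nonempty → append to chain.
Insert 557: h=1, bucket 1 nonempty → append to chain.
Insert 126: h=2, bucket 2 empty → new chain.
Insert 82: h=0, bucket 0 empty → new chain.
Insert 893: h=1, bucket 1 nonempty → append to chain.
Insert 640: h=0, bucket 0 nonempty → append to chain.
Insert 707: h=1, bucket 1 nonempty → append to chain.
Final buckets:
0: 82 -> 640
1: 653 -> 377 -> 557 -> 893 -> 707
2: 126
3: —
4: 92 -> 980 -> 308
5: 45

5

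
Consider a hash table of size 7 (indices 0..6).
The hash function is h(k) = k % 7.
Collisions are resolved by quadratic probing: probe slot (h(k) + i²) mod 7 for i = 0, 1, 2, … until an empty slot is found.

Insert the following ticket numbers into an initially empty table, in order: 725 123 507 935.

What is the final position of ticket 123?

Insert 725: h=4, slot 4 empty -> index 4.
Insert 123: h=4, slot 4 occupied -> index 5.
Insert 507: h=3, slot 3 empty -> index 3.
Insert 935: h=4, slots 4,5 occupied -> index 1.
Table: [∅, 935, ∅, 507, 725, 123, ∅]

5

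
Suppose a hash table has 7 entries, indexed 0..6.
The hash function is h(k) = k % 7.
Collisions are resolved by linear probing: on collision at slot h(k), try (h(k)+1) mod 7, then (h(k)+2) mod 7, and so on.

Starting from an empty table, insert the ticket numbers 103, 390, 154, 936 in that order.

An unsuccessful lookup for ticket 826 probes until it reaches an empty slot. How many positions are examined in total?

103: h=5 → slot 5
390: h=5, probe 5,6 → slot 6
154: h=0 → slot 0
936: h=5, probe 5,6,0,1 → slot 1
Table: [154, 936, _, _, _, 103, 390]
Lookup 826: h=0, probe 0,1,2 → slot 2 empty, not found.

3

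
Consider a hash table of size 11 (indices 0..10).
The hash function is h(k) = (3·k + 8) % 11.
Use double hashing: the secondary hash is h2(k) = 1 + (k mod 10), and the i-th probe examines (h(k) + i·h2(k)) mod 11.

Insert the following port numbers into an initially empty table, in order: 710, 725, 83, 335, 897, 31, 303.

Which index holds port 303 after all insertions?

710: h=4 => slot 4
725: h=5 => slot 5
83: h=4, h2=4, probe 4,8 => slot 8
335: h=1 => slot 1
897: h=4, h2=8, probe 4,1,9 => slot 9
31: h=2 => slot 2
303: h=4, h2=4, probe 4,8,1,5,9,2,6 => slot 6
Table: [—, 335, 31, —, 710, 725, 303, —, 83, 897, —]

6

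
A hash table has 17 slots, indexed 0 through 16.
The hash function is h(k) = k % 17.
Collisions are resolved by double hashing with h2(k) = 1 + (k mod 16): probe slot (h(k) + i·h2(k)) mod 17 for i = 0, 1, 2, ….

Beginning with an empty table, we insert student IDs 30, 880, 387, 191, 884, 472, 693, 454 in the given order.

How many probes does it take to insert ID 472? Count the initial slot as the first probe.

30: h=13 → slot 13
880: h=13, h2=1, probe 13,14 → slot 14
387: h=13, h2=4, probe 13,0 → slot 0
191: h=4 → slot 4
884: h=0, h2=5, probe 0,5 → slot 5
472: h=13, h2=9, probe 13,5,14,6 → slot 6
693: h=13, h2=6, probe 13,2 → slot 2
454: h=12 → slot 12
Table: [387, —, 693, —, 191, 884, 472, —, —, —, —, —, 454, 30, 880, —, —]

4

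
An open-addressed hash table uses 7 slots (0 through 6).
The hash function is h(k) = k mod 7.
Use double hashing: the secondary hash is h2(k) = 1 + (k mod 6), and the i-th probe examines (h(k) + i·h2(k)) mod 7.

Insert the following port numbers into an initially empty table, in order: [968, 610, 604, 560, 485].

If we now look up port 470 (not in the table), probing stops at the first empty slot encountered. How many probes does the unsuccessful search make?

Insert 968: h=2, slot 2 empty → index 2.
Insert 610: h=1, slot 1 empty → index 1.
Insert 604: h=2, h2=5, slot 2 occupied → index 0.
Insert 560: h=0, h2=3, slot 0 occupied → index 3.
Insert 485: h=2, h2=6, slots 2,1,0 occupied → index 6.
Table: [604, 610, 968, 560, -, -, 485]
Lookup 470: h=1, h2=3, probe 1,4 → slot 4 empty, not found.

2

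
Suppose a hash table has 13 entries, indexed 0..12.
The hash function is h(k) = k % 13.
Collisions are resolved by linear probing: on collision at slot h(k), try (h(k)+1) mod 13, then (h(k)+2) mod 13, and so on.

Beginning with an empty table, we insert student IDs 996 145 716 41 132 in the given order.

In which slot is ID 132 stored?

4

996 hashes to 8; slot 8 is free => place at 8.
145 hashes to 2; slot 2 is free => place at 2.
716 hashes to 1; slot 1 is free => place at 1.
41 hashes to 2; 2 taken => place at 3.
132 hashes to 2; 2,3 taken => place at 4.
Table: [—, 716, 145, 41, 132, —, —, —, 996, —, —, —, —]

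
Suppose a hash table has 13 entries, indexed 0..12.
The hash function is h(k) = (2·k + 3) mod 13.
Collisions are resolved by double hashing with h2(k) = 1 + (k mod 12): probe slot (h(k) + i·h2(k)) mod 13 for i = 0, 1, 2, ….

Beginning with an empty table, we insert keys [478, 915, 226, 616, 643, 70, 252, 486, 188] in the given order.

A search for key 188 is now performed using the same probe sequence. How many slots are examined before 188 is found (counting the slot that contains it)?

478: h=10 => slot 10
915: h=0 => slot 0
226: h=0, h2=11, probe 0,11 => slot 11
616: h=0, h2=5, probe 0,5 => slot 5
643: h=2 => slot 2
70: h=0, h2=11, probe 0,11,9 => slot 9
252: h=0, h2=1, probe 0,1 => slot 1
486: h=0, h2=7, probe 0,7 => slot 7
188: h=2, h2=9, probe 2,11,7,3 => slot 3
Table: [915, 252, 643, 188, ∅, 616, ∅, 486, ∅, 70, 478, 226, ∅]
Lookup 188: h=2, h2=9, probe 2,11,7,3 → found at 3.

4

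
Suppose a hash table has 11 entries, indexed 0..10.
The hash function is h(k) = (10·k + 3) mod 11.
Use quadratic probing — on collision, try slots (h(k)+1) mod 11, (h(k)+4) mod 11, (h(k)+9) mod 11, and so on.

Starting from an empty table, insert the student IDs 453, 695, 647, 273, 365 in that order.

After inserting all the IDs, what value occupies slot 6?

Insert 453: h=1, slot 1 empty -> index 1.
Insert 695: h=1, slot 1 occupied -> index 2.
Insert 647: h=5, slot 5 empty -> index 5.
Insert 273: h=5, slot 5 occupied -> index 6.
Insert 365: h=1, slots 1,2,5 occupied -> index 10.
Table: [—, 453, 695, —, —, 647, 273, —, —, —, 365]

273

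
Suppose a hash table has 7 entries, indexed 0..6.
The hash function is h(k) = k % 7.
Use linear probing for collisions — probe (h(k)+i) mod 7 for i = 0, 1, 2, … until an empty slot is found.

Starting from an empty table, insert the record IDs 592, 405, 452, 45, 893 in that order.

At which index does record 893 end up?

0

Insert 592: h=4, slot 4 empty -> index 4.
Insert 405: h=6, slot 6 empty -> index 6.
Insert 452: h=4, slot 4 occupied -> index 5.
Insert 45: h=3, slot 3 empty -> index 3.
Insert 893: h=4, slots 4,5,6 occupied -> index 0.
Table: [893, _, _, 45, 592, 452, 405]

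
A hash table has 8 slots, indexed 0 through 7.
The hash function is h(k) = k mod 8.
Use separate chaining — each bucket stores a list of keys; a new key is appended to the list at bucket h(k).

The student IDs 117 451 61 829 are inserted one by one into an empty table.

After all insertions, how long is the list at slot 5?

117 -> bucket 5
451 -> bucket 3
61 -> bucket 5 (collision)
829 -> bucket 5 (collision)
Final buckets:
0: —
1: —
2: —
3: 451
4: —
5: 117 -> 61 -> 829
6: —
7: —

3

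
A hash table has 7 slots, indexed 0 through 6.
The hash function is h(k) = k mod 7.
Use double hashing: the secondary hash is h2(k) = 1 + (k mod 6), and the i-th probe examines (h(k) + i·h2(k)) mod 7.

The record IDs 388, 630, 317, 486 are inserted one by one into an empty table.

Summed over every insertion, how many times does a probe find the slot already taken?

388: h=3 -> slot 3
630: h=0 -> slot 0
317: h=2 -> slot 2
486: h=3, h2=1, probe 3,4 -> slot 4
Table: [630, -, 317, 388, 486, -, -]

1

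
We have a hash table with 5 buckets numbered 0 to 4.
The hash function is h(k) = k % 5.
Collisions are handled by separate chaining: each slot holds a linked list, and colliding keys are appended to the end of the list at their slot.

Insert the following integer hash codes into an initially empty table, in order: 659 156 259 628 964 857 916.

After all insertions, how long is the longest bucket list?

3

Insert 659: h=4, bucket 4 empty -> new chain.
Insert 156: h=1, bucket 1 empty -> new chain.
Insert 259: h=4, bucket 4 nonempty -> append to chain.
Insert 628: h=3, bucket 3 empty -> new chain.
Insert 964: h=4, bucket 4 nonempty -> append to chain.
Insert 857: h=2, bucket 2 empty -> new chain.
Insert 916: h=1, bucket 1 nonempty -> append to chain.
Final buckets:
0: -
1: 156 -> 916
2: 857
3: 628
4: 659 -> 259 -> 964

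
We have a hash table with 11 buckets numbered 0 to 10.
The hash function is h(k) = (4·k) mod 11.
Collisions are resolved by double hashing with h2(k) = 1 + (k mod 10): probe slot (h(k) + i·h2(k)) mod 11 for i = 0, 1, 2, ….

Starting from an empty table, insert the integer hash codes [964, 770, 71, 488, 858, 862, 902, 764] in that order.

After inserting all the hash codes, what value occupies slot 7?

Insert 964: h=6, slot 6 empty → index 6.
Insert 770: h=0, slot 0 empty → index 0.
Insert 71: h=9, slot 9 empty → index 9.
Insert 488: h=5, slot 5 empty → index 5.
Insert 858: h=0, h2=9, slots 0,9 occupied → index 7.
Insert 862: h=5, h2=3, slot 5 occupied → index 8.
Insert 902: h=0, h2=3, slot 0 occupied → index 3.
Insert 764: h=9, h2=5, slots 9,3,8 occupied → index 2.
Table: [770, -, 764, 902, -, 488, 964, 858, 862, 71, -]

858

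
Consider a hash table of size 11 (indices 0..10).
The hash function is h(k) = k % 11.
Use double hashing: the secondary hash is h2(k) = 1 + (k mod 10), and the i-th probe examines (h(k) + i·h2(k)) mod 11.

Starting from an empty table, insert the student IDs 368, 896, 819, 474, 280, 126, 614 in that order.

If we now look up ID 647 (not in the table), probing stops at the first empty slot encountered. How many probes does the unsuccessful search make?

368 hashes to 5; slot 5 is free -> place at 5.
896 hashes to 5, h2=7; 5 taken -> place at 1.
819 hashes to 5, h2=10; 5 taken -> place at 4.
474 hashes to 1, h2=5; 1 taken -> place at 6.
280 hashes to 5, h2=1; 5,6 taken -> place at 7.
126 hashes to 5, h2=7; 5,1 taken -> place at 8.
614 hashes to 9; slot 9 is free -> place at 9.
Table: [—, 896, —, —, 819, 368, 474, 280, 126, 614, —]
Lookup 647: h=9, h2=8, probe 9,6,3 → slot 3 empty, not found.

3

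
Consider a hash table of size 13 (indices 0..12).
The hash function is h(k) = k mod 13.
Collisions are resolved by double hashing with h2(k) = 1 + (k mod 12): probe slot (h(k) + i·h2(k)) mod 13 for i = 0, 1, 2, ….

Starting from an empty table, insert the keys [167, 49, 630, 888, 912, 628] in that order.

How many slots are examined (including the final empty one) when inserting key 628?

2

167: h=11 → slot 11
49: h=10 → slot 10
630: h=6 → slot 6
888: h=4 → slot 4
912: h=2 → slot 2
628: h=4, h2=5, probe 4,9 → slot 9
Table: [-, -, 912, -, 888, -, 630, -, -, 628, 49, 167, -]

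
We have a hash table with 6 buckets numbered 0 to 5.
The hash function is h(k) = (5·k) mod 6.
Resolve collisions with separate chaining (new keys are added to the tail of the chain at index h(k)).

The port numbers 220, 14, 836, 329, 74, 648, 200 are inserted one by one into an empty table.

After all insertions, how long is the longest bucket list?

Insert 220: h=2, bucket 2 empty → new chain.
Insert 14: h=4, bucket 4 empty → new chain.
Insert 836: h=4, bucket 4 nonempty → append to chain.
Insert 329: h=1, bucket 1 empty → new chain.
Insert 74: h=4, bucket 4 nonempty → append to chain.
Insert 648: h=0, bucket 0 empty → new chain.
Insert 200: h=4, bucket 4 nonempty → append to chain.
Final buckets:
0: 648
1: 329
2: 220
3: _
4: 14 -> 836 -> 74 -> 200
5: _

4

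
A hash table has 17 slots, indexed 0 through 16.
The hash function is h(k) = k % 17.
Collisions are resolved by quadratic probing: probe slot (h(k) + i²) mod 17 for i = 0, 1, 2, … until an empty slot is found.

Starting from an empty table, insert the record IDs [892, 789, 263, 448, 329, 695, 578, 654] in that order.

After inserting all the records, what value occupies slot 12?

654

892: h=8 => slot 8
789: h=7 => slot 7
263: h=8, probe 8,9 => slot 9
448: h=6 => slot 6
329: h=6, probe 6,7,10 => slot 10
695: h=15 => slot 15
578: h=0 => slot 0
654: h=8, probe 8,9,12 => slot 12
Table: [578, ., ., ., ., ., 448, 789, 892, 263, 329, ., 654, ., ., 695, .]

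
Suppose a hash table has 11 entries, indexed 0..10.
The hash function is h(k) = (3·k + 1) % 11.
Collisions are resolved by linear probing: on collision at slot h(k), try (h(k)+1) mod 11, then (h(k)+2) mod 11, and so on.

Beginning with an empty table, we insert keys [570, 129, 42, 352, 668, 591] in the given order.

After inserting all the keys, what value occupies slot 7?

Insert 570: h=6, slot 6 empty -> index 6.
Insert 129: h=3, slot 3 empty -> index 3.
Insert 42: h=6, slot 6 occupied -> index 7.
Insert 352: h=1, slot 1 empty -> index 1.
Insert 668: h=3, slot 3 occupied -> index 4.
Insert 591: h=3, slots 3,4 occupied -> index 5.
Table: [-, 352, -, 129, 668, 591, 570, 42, -, -, -]

42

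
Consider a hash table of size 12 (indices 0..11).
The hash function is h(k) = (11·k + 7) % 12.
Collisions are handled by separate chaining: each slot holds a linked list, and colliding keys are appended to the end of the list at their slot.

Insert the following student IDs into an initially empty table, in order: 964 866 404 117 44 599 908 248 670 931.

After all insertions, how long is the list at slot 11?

964 -> bucket 3
866 -> bucket 5
404 -> bucket 11
117 -> bucket 10
44 -> bucket 11 (collision)
599 -> bucket 8
908 -> bucket 11 (collision)
248 -> bucket 11 (collision)
670 -> bucket 9
931 -> bucket 0
Final buckets:
0: 931
1: -
2: -
3: 964
4: -
5: 866
6: -
7: -
8: 599
9: 670
10: 117
11: 404 -> 44 -> 908 -> 248

4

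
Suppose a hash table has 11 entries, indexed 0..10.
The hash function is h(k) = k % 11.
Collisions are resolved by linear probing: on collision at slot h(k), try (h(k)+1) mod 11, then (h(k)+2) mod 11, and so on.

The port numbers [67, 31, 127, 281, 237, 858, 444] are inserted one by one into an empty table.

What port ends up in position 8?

67 hashes to 1; slot 1 is free -> place at 1.
31 hashes to 9; slot 9 is free -> place at 9.
127 hashes to 6; slot 6 is free -> place at 6.
281 hashes to 6; 6 taken -> place at 7.
237 hashes to 6; 6,7 taken -> place at 8.
858 hashes to 0; slot 0 is free -> place at 0.
444 hashes to 4; slot 4 is free -> place at 4.
Table: [858, 67, —, —, 444, —, 127, 281, 237, 31, —]

237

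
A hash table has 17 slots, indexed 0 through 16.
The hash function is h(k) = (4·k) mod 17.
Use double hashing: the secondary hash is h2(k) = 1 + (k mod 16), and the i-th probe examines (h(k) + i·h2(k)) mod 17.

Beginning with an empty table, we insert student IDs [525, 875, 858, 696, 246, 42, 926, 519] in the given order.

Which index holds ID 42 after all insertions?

525: h=9 => slot 9
875: h=15 => slot 15
858: h=15, h2=11, probe 15,9,3 => slot 3
696: h=13 => slot 13
246: h=15, h2=7, probe 15,5 => slot 5
42: h=15, h2=11, probe 15,9,3,14 => slot 14
926: h=15, h2=15, probe 15,13,11 => slot 11
519: h=2 => slot 2
Table: [—, —, 519, 858, —, 246, —, —, —, 525, —, 926, —, 696, 42, 875, —]

14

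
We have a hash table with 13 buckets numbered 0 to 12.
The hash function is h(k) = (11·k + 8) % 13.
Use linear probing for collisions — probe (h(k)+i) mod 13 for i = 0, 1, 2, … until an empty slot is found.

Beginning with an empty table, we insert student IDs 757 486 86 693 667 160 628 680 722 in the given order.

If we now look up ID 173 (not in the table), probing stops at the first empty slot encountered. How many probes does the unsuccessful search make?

9

757: h=2 → slot 2
486: h=11 → slot 11
86: h=5 → slot 5
693: h=0 → slot 0
667: h=0, probe 0,1 → slot 1
160: h=0, probe 0,1,2,3 → slot 3
628: h=0, probe 0,1,2,3,4 → slot 4
680: h=0, probe 0,1,2,3,4,5,6 → slot 6
722: h=7 → slot 7
Table: [693, 667, 757, 160, 628, 86, 680, 722, ∅, ∅, ∅, 486, ∅]
Lookup 173: h=0, probe 0,1,2,3,4,5,6,7,8 → slot 8 empty, not found.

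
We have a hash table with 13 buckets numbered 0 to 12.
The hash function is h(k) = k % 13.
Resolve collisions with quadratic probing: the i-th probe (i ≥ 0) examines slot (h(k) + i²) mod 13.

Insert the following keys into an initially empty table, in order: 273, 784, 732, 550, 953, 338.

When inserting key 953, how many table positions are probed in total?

Insert 273: h=0, slot 0 empty → index 0.
Insert 784: h=4, slot 4 empty → index 4.
Insert 732: h=4, slot 4 occupied → index 5.
Insert 550: h=4, slots 4,5 occupied → index 8.
Insert 953: h=4, slots 4,5,8,0 occupied → index 7.
Insert 338: h=0, slot 0 occupied → index 1.
Table: [273, 338, -, -, 784, 732, -, 953, 550, -, -, -, -]

5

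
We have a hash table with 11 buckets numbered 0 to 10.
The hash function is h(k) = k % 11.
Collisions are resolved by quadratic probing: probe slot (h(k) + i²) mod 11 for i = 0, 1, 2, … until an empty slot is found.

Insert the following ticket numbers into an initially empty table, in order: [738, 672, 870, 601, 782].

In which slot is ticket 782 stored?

Insert 738: h=1, slot 1 empty => index 1.
Insert 672: h=1, slot 1 occupied => index 2.
Insert 870: h=1, slots 1,2 occupied => index 5.
Insert 601: h=7, slot 7 empty => index 7.
Insert 782: h=1, slots 1,2,5 occupied => index 10.
Table: [., 738, 672, ., ., 870, ., 601, ., ., 782]

10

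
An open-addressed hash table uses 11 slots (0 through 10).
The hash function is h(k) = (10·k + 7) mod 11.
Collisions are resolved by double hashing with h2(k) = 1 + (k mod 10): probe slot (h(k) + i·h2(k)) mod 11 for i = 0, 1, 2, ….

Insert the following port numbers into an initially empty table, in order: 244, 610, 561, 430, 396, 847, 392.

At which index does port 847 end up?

4

244 hashes to 5; slot 5 is free -> place at 5.
610 hashes to 2; slot 2 is free -> place at 2.
561 hashes to 7; slot 7 is free -> place at 7.
430 hashes to 6; slot 6 is free -> place at 6.
396 hashes to 7, h2=7; 7 taken -> place at 3.
847 hashes to 7, h2=8; 7 taken -> place at 4.
392 hashes to 0; slot 0 is free -> place at 0.
Table: [392, -, 610, 396, 847, 244, 430, 561, -, -, -]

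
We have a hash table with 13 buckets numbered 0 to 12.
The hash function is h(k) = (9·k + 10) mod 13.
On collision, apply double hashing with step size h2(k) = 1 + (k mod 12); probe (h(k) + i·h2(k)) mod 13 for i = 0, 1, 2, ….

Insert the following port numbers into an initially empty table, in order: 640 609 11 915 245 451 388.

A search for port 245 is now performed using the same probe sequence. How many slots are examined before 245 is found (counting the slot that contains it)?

4

640: h=11 → slot 11
609: h=5 → slot 5
11: h=5, h2=12, probe 5,4 → slot 4
915: h=3 → slot 3
245: h=5, h2=6, probe 5,11,4,10 → slot 10
451: h=0 → slot 0
388: h=5, h2=5, probe 5,10,2 → slot 2
Table: [451, —, 388, 915, 11, 609, —, —, —, —, 245, 640, —]
Lookup 245: h=5, h2=6, probe 5,11,4,10 → found at 10.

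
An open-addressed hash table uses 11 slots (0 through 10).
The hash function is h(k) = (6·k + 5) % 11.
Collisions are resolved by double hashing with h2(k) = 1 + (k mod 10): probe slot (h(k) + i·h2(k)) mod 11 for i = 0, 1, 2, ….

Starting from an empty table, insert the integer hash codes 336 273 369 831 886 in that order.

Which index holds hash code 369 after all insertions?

7

336 hashes to 8; slot 8 is free => place at 8.
273 hashes to 4; slot 4 is free => place at 4.
369 hashes to 8, h2=10; 8 taken => place at 7.
831 hashes to 8, h2=2; 8 taken => place at 10.
886 hashes to 8, h2=7; 8,4 taken => place at 0.
Table: [886, _, _, _, 273, _, _, 369, 336, _, 831]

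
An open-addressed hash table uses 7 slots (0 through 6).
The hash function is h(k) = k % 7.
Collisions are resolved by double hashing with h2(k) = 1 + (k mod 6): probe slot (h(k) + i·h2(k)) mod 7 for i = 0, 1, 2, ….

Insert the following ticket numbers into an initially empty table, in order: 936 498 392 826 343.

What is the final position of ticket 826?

936: h=5 → slot 5
498: h=1 → slot 1
392: h=0 → slot 0
826: h=0, h2=5, probe 0,5,3 → slot 3
343: h=0, h2=2, probe 0,2 → slot 2
Table: [392, 498, 343, 826, ∅, 936, ∅]

3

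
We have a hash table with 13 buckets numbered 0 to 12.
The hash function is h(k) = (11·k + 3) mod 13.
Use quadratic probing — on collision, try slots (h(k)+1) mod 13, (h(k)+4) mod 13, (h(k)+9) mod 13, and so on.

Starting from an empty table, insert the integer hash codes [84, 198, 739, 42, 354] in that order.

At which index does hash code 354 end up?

84 hashes to 4; slot 4 is free → place at 4.
198 hashes to 10; slot 10 is free → place at 10.
739 hashes to 7; slot 7 is free → place at 7.
42 hashes to 10; 10 taken → place at 11.
354 hashes to 10; 10,11 taken → place at 1.
Table: [—, 354, —, —, 84, —, —, 739, —, —, 198, 42, —]

1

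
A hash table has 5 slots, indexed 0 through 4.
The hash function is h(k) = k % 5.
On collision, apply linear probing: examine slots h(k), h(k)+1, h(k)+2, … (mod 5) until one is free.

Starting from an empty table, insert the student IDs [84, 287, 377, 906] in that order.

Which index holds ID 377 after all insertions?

Insert 84: h=4, slot 4 empty => index 4.
Insert 287: h=2, slot 2 empty => index 2.
Insert 377: h=2, slot 2 occupied => index 3.
Insert 906: h=1, slot 1 empty => index 1.
Table: [-, 906, 287, 377, 84]

3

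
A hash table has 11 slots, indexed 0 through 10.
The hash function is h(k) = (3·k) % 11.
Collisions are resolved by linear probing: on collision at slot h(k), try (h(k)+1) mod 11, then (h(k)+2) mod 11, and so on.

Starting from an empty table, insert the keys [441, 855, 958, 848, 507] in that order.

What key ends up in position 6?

441: h=3 -> slot 3
855: h=2 -> slot 2
958: h=3, probe 3,4 -> slot 4
848: h=3, probe 3,4,5 -> slot 5
507: h=3, probe 3,4,5,6 -> slot 6
Table: [_, _, 855, 441, 958, 848, 507, _, _, _, _]

507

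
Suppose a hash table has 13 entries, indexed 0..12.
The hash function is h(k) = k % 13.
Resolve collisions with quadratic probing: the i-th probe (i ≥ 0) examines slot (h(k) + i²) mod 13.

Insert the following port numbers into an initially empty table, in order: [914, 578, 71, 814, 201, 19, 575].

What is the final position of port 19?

2

914: h=4 -> slot 4
578: h=6 -> slot 6
71: h=6, probe 6,7 -> slot 7
814: h=8 -> slot 8
201: h=6, probe 6,7,10 -> slot 10
19: h=6, probe 6,7,10,2 -> slot 2
575: h=3 -> slot 3
Table: [_, _, 19, 575, 914, _, 578, 71, 814, _, 201, _, _]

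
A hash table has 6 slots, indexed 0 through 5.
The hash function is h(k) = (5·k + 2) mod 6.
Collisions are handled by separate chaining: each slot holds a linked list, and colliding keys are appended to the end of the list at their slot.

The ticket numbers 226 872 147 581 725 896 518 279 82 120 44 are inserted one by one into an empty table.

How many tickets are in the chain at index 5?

2

226 → bucket 4
872 → bucket 0
147 → bucket 5
581 → bucket 3
725 → bucket 3 (collision)
896 → bucket 0 (collision)
518 → bucket 0 (collision)
279 → bucket 5 (collision)
82 → bucket 4 (collision)
120 → bucket 2
44 → bucket 0 (collision)
Final buckets:
0: 872 -> 896 -> 518 -> 44
1: .
2: 120
3: 581 -> 725
4: 226 -> 82
5: 147 -> 279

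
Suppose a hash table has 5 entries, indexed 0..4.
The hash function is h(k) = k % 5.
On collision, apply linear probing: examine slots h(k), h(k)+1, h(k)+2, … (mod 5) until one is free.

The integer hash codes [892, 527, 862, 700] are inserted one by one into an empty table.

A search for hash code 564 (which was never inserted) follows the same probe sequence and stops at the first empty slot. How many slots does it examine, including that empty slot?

892 hashes to 2; slot 2 is free -> place at 2.
527 hashes to 2; 2 taken -> place at 3.
862 hashes to 2; 2,3 taken -> place at 4.
700 hashes to 0; slot 0 is free -> place at 0.
Table: [700, ., 892, 527, 862]
Lookup 564: h=4, probe 4,0,1 → slot 1 empty, not found.

3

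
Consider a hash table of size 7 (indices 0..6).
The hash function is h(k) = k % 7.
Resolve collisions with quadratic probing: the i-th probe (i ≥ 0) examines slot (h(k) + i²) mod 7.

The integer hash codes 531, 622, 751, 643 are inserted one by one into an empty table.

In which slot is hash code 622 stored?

0

531: h=6 → slot 6
622: h=6, probe 6,0 → slot 0
751: h=2 → slot 2
643: h=6, probe 6,0,3 → slot 3
Table: [622, ., 751, 643, ., ., 531]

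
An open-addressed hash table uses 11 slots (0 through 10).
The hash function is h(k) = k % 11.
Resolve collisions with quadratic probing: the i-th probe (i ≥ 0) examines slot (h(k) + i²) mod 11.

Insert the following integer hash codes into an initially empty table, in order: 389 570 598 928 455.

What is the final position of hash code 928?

8

389: h=4 → slot 4
570: h=9 → slot 9
598: h=4, probe 4,5 → slot 5
928: h=4, probe 4,5,8 → slot 8
455: h=4, probe 4,5,8,2 → slot 2
Table: [., ., 455, ., 389, 598, ., ., 928, 570, .]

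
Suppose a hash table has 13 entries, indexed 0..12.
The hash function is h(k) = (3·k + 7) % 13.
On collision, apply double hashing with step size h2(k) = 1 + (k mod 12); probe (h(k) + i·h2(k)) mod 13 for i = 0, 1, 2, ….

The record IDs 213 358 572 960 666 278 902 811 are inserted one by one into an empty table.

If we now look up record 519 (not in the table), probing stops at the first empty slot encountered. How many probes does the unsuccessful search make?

213: h=9 -> slot 9
358: h=2 -> slot 2
572: h=7 -> slot 7
960: h=1 -> slot 1
666: h=3 -> slot 3
278: h=9, h2=3, probe 9,12 -> slot 12
902: h=9, h2=3, probe 9,12,2,5 -> slot 5
811: h=9, h2=8, probe 9,4 -> slot 4
Table: [., 960, 358, 666, 811, 902, ., 572, ., 213, ., ., 278]
Lookup 519: h=4, h2=4, probe 4,8 → slot 8 empty, not found.

2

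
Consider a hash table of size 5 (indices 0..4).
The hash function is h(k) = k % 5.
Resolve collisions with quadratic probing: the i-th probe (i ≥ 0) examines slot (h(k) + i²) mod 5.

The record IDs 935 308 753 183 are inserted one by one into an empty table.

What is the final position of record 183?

935: h=0 => slot 0
308: h=3 => slot 3
753: h=3, probe 3,4 => slot 4
183: h=3, probe 3,4,2 => slot 2
Table: [935, ∅, 183, 308, 753]

2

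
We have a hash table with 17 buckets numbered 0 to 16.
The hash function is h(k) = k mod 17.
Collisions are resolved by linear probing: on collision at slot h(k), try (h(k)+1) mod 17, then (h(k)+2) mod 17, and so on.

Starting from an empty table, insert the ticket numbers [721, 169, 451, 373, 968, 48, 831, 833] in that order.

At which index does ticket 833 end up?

721 hashes to 7; slot 7 is free → place at 7.
169 hashes to 16; slot 16 is free → place at 16.
451 hashes to 9; slot 9 is free → place at 9.
373 hashes to 16; 16 taken → place at 0.
968 hashes to 16; 16,0 taken → place at 1.
48 hashes to 14; slot 14 is free → place at 14.
831 hashes to 15; slot 15 is free → place at 15.
833 hashes to 0; 0,1 taken → place at 2.
Table: [373, 968, 833, _, _, _, _, 721, _, 451, _, _, _, _, 48, 831, 169]

2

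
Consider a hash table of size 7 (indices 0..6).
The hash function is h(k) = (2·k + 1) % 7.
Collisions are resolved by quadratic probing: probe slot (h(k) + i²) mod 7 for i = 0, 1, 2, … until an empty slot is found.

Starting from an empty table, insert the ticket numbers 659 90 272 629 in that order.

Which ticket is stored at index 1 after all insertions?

Insert 659: h=3, slot 3 empty → index 3.
Insert 90: h=6, slot 6 empty → index 6.
Insert 272: h=6, slot 6 occupied → index 0.
Insert 629: h=6, slots 6,0,3 occupied → index 1.
Table: [272, 629, _, 659, _, _, 90]

629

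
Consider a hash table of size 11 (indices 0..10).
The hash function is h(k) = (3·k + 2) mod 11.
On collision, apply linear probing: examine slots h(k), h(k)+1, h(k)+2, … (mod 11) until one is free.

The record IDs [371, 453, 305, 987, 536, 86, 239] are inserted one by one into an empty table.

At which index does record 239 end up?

371: h=4 => slot 4
453: h=8 => slot 8
305: h=4, probe 4,5 => slot 5
987: h=4, probe 4,5,6 => slot 6
536: h=4, probe 4,5,6,7 => slot 7
86: h=7, probe 7,8,9 => slot 9
239: h=4, probe 4,5,6,7,8,9,10 => slot 10
Table: [., ., ., ., 371, 305, 987, 536, 453, 86, 239]

10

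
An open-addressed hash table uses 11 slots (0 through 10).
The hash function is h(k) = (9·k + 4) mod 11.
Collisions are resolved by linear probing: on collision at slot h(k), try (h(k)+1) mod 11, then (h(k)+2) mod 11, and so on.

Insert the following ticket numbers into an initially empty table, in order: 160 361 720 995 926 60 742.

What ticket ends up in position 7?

160 hashes to 3; slot 3 is free -> place at 3.
361 hashes to 8; slot 8 is free -> place at 8.
720 hashes to 5; slot 5 is free -> place at 5.
995 hashes to 5; 5 taken -> place at 6.
926 hashes to 0; slot 0 is free -> place at 0.
60 hashes to 5; 5,6 taken -> place at 7.
742 hashes to 5; 5,6,7,8 taken -> place at 9.
Table: [926, ∅, ∅, 160, ∅, 720, 995, 60, 361, 742, ∅]

60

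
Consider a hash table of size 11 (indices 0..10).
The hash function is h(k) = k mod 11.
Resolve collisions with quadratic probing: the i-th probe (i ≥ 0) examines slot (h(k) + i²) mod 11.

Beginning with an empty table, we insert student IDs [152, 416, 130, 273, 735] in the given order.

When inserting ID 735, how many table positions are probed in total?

5

152: h=9 → slot 9
416: h=9, probe 9,10 → slot 10
130: h=9, probe 9,10,2 → slot 2
273: h=9, probe 9,10,2,7 → slot 7
735: h=9, probe 9,10,2,7,3 → slot 3
Table: [∅, ∅, 130, 735, ∅, ∅, ∅, 273, ∅, 152, 416]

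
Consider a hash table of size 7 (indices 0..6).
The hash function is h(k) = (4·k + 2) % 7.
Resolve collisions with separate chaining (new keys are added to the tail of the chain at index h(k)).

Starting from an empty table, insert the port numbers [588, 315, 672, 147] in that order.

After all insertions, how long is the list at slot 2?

4

588 -> bucket 2
315 -> bucket 2 (collision)
672 -> bucket 2 (collision)
147 -> bucket 2 (collision)
Final buckets:
0: -
1: -
2: 588 -> 315 -> 672 -> 147
3: -
4: -
5: -
6: -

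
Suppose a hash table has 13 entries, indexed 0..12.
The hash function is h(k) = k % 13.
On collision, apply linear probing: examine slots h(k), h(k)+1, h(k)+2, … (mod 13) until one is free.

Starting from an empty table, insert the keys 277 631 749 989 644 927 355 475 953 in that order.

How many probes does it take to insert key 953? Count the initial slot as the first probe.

8

Insert 277: h=4, slot 4 empty → index 4.
Insert 631: h=7, slot 7 empty → index 7.
Insert 749: h=8, slot 8 empty → index 8.
Insert 989: h=1, slot 1 empty → index 1.
Insert 644: h=7, slots 7,8 occupied → index 9.
Insert 927: h=4, slot 4 occupied → index 5.
Insert 355: h=4, slots 4,5 occupied → index 6.
Insert 475: h=7, slots 7,8,9 occupied → index 10.
Insert 953: h=4, slots 4,5,6,7,8,9,10 occupied → index 11.
Table: [_, 989, _, _, 277, 927, 355, 631, 749, 644, 475, 953, _]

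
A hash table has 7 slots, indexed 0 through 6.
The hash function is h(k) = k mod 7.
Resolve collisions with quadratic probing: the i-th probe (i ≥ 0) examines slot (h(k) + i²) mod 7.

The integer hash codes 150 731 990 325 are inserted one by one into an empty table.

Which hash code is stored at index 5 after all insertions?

325

Insert 150: h=3, slot 3 empty -> index 3.
Insert 731: h=3, slot 3 occupied -> index 4.
Insert 990: h=3, slots 3,4 occupied -> index 0.
Insert 325: h=3, slots 3,4,0 occupied -> index 5.
Table: [990, ., ., 150, 731, 325, .]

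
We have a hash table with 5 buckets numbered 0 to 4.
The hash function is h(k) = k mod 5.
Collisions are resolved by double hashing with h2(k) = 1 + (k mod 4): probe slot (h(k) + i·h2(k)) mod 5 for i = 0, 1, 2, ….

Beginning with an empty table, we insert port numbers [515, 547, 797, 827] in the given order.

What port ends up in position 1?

827

515 hashes to 0; slot 0 is free -> place at 0.
547 hashes to 2; slot 2 is free -> place at 2.
797 hashes to 2, h2=2; 2 taken -> place at 4.
827 hashes to 2, h2=4; 2 taken -> place at 1.
Table: [515, 827, 547, -, 797]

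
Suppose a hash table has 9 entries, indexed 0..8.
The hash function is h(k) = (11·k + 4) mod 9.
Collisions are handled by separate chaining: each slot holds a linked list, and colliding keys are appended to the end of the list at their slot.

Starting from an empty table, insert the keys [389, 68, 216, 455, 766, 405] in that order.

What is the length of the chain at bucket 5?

389 -> bucket 8
68 -> bucket 5
216 -> bucket 4
455 -> bucket 5 (collision)
766 -> bucket 6
405 -> bucket 4 (collision)
Final buckets:
0: _
1: _
2: _
3: _
4: 216 -> 405
5: 68 -> 455
6: 766
7: _
8: 389

2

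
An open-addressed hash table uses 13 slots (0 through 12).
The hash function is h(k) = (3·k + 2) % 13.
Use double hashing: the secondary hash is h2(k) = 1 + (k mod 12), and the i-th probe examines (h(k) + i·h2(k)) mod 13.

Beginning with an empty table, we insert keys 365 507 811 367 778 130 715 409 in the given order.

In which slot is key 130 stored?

Insert 365: h=5, slot 5 empty => index 5.
Insert 507: h=2, slot 2 empty => index 2.
Insert 811: h=4, slot 4 empty => index 4.
Insert 367: h=11, slot 11 empty => index 11.
Insert 778: h=9, slot 9 empty => index 9.
Insert 130: h=2, h2=11, slot 2 occupied => index 0.
Insert 715: h=2, h2=8, slot 2 occupied => index 10.
Insert 409: h=7, slot 7 empty => index 7.
Table: [130, _, 507, _, 811, 365, _, 409, _, 778, 715, 367, _]

0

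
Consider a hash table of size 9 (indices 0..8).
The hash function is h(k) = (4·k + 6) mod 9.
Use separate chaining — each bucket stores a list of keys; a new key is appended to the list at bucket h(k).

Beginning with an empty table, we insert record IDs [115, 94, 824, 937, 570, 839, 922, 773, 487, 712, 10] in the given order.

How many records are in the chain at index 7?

1

Insert 115: h=7, bucket 7 empty -> new chain.
Insert 94: h=4, bucket 4 empty -> new chain.
Insert 824: h=8, bucket 8 empty -> new chain.
Insert 937: h=1, bucket 1 empty -> new chain.
Insert 570: h=0, bucket 0 empty -> new chain.
Insert 839: h=5, bucket 5 empty -> new chain.
Insert 922: h=4, bucket 4 nonempty -> append to chain.
Insert 773: h=2, bucket 2 empty -> new chain.
Insert 487: h=1, bucket 1 nonempty -> append to chain.
Insert 712: h=1, bucket 1 nonempty -> append to chain.
Insert 10: h=1, bucket 1 nonempty -> append to chain.
Final buckets:
0: 570
1: 937 -> 487 -> 712 -> 10
2: 773
3: _
4: 94 -> 922
5: 839
6: _
7: 115
8: 824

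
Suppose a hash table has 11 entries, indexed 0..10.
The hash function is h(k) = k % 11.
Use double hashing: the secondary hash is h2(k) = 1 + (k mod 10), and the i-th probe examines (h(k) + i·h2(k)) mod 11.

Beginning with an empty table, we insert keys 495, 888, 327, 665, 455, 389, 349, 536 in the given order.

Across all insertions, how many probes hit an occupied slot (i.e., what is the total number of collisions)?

10

495 hashes to 0; slot 0 is free → place at 0.
888 hashes to 8; slot 8 is free → place at 8.
327 hashes to 8, h2=8; 8 taken → place at 5.
665 hashes to 5, h2=6; 5,0 taken → place at 6.
455 hashes to 4; slot 4 is free → place at 4.
389 hashes to 4, h2=10; 4 taken → place at 3.
349 hashes to 8, h2=10; 8 taken → place at 7.
536 hashes to 8, h2=7; 8,4,0,7,3 taken → place at 10.
Table: [495, —, —, 389, 455, 327, 665, 349, 888, —, 536]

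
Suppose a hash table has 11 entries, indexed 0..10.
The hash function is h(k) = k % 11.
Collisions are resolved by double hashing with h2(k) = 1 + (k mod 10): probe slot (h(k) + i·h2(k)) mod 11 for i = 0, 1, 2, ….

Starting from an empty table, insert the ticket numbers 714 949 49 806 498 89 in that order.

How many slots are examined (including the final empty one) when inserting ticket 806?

3

Insert 714: h=10, slot 10 empty -> index 10.
Insert 949: h=3, slot 3 empty -> index 3.
Insert 49: h=5, slot 5 empty -> index 5.
Insert 806: h=3, h2=7, slots 3,10 occupied -> index 6.
Insert 498: h=3, h2=9, slot 3 occupied -> index 1.
Insert 89: h=1, h2=10, slot 1 occupied -> index 0.
Table: [89, 498, -, 949, -, 49, 806, -, -, -, 714]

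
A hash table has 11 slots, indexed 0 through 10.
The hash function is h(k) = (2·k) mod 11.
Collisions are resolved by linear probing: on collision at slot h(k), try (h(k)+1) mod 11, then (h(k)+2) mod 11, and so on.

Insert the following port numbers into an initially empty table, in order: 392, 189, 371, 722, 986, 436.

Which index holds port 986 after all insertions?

7

392: h=3 -> slot 3
189: h=4 -> slot 4
371: h=5 -> slot 5
722: h=3, probe 3,4,5,6 -> slot 6
986: h=3, probe 3,4,5,6,7 -> slot 7
436: h=3, probe 3,4,5,6,7,8 -> slot 8
Table: [∅, ∅, ∅, 392, 189, 371, 722, 986, 436, ∅, ∅]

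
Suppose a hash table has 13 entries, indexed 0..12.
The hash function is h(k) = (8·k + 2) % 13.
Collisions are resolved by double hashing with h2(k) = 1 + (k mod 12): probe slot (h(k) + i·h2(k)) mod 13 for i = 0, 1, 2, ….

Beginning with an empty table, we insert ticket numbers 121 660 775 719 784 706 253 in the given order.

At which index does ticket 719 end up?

121: h=8 → slot 8
660: h=4 → slot 4
775: h=1 → slot 1
719: h=8, h2=12, probe 8,7 → slot 7
784: h=8, h2=5, probe 8,0 → slot 0
706: h=8, h2=11, probe 8,6 → slot 6
253: h=11 → slot 11
Table: [784, 775, -, -, 660, -, 706, 719, 121, -, -, 253, -]

7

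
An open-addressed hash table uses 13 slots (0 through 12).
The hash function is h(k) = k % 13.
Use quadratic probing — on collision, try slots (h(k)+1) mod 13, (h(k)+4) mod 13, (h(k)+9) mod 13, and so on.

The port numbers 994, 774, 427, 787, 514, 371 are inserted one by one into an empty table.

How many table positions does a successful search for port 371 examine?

994 hashes to 6; slot 6 is free -> place at 6.
774 hashes to 7; slot 7 is free -> place at 7.
427 hashes to 11; slot 11 is free -> place at 11.
787 hashes to 7; 7 taken -> place at 8.
514 hashes to 7; 7,8,11 taken -> place at 3.
371 hashes to 7; 7,8,11,3 taken -> place at 10.
Table: [—, —, —, 514, —, —, 994, 774, 787, —, 371, 427, —]
Lookup 371: h=7, probe 7,8,11,3,10 → found at 10.

5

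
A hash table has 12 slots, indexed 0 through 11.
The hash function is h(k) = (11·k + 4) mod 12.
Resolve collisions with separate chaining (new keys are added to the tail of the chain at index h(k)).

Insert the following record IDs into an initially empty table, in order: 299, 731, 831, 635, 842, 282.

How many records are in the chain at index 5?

3

299 -> bucket 5
731 -> bucket 5 (collision)
831 -> bucket 1
635 -> bucket 5 (collision)
842 -> bucket 2
282 -> bucket 10
Final buckets:
0: —
1: 831
2: 842
3: —
4: —
5: 299 -> 731 -> 635
6: —
7: —
8: —
9: —
10: 282
11: —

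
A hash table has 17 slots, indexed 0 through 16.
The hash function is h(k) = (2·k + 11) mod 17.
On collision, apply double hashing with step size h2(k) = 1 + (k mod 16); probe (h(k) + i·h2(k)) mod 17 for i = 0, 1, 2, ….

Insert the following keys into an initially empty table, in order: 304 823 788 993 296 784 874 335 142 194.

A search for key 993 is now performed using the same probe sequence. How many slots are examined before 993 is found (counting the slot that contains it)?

2

304 hashes to 7; slot 7 is free -> place at 7.
823 hashes to 8; slot 8 is free -> place at 8.
788 hashes to 6; slot 6 is free -> place at 6.
993 hashes to 8, h2=2; 8 taken -> place at 10.
296 hashes to 8, h2=9; 8 taken -> place at 0.
784 hashes to 15; slot 15 is free -> place at 15.
874 hashes to 8, h2=11; 8 taken -> place at 2.
335 hashes to 1; slot 1 is free -> place at 1.
142 hashes to 6, h2=15; 6 taken -> place at 4.
194 hashes to 8, h2=3; 8 taken -> place at 11.
Table: [296, 335, 874, ∅, 142, ∅, 788, 304, 823, ∅, 993, 194, ∅, ∅, ∅, 784, ∅]
Lookup 993: h=8, h2=2, probe 8,10 → found at 10.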